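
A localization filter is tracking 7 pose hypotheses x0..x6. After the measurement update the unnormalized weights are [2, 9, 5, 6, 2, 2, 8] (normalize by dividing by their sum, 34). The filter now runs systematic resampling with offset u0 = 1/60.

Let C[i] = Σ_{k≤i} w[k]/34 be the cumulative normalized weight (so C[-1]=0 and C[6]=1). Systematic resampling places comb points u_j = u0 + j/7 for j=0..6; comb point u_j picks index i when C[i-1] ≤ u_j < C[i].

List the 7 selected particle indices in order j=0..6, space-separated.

0 1 1 2 3 5 6

C = [1/17, 11/34, 8/17, 11/17, 12/17, 13/17, 1]
j=0: u_0=1/60 ∈ [0, 1/17) → index 0
j=1: u_1=67/420 ∈ [1/17, 11/34) → index 1
j=2: u_2=127/420 ∈ [1/17, 11/34) → index 1
j=3: u_3=187/420 ∈ [11/34, 8/17) → index 2
j=4: u_4=247/420 ∈ [8/17, 11/17) → index 3
j=5: u_5=307/420 ∈ [12/17, 13/17) → index 5
j=6: u_6=367/420 ∈ [13/17, 1) → index 6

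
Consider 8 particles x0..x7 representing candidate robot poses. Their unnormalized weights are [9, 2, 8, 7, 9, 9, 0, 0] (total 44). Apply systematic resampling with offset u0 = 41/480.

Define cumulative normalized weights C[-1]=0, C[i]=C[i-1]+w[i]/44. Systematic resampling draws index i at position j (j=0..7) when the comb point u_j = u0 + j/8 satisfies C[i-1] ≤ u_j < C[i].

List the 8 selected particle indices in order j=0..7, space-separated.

0 1 2 3 3 4 5 5

C = [9/44, 1/4, 19/44, 13/22, 35/44, 1, 1, 1]
j=0: u_0=41/480 ∈ [0, 9/44) → index 0
j=1: u_1=101/480 ∈ [9/44, 1/4) → index 1
j=2: u_2=161/480 ∈ [1/4, 19/44) → index 2
j=3: u_3=221/480 ∈ [19/44, 13/22) → index 3
j=4: u_4=281/480 ∈ [19/44, 13/22) → index 3
j=5: u_5=341/480 ∈ [13/22, 35/44) → index 4
j=6: u_6=401/480 ∈ [35/44, 1) → index 5
j=7: u_7=461/480 ∈ [35/44, 1) → index 5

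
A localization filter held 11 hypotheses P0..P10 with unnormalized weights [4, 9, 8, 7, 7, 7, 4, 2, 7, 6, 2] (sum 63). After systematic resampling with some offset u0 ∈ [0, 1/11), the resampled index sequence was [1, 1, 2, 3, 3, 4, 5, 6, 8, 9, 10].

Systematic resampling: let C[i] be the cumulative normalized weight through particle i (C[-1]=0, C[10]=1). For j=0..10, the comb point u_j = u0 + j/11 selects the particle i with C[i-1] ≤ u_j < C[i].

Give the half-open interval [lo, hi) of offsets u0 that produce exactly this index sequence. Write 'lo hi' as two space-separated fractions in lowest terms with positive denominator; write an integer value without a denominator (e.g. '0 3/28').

4/63 8/99

C = [4/63, 13/63, 1/3, 4/9, 5/9, 2/3, 46/63, 16/21, 55/63, 61/63, 1]
j=0 picked index 1: u0 ∈ [4/63, 13/63)
j=1 picked index 1: u0 ∈ [-19/693, 80/693)
j=2 picked index 2: u0 ∈ [17/693, 5/33)
j=3 picked index 3: u0 ∈ [2/33, 17/99)
j=4 picked index 3: u0 ∈ [-1/33, 8/99)
j=5 picked index 4: u0 ∈ [-1/99, 10/99)
j=6 picked index 5: u0 ∈ [1/99, 4/33)
j=7 picked index 6: u0 ∈ [1/33, 65/693)
j=8 picked index 8: u0 ∈ [8/231, 101/693)
j=9 picked index 9: u0 ∈ [38/693, 104/693)
j=10 picked index 10: u0 ∈ [41/693, 1/11)
intersection: [4/63, 8/99)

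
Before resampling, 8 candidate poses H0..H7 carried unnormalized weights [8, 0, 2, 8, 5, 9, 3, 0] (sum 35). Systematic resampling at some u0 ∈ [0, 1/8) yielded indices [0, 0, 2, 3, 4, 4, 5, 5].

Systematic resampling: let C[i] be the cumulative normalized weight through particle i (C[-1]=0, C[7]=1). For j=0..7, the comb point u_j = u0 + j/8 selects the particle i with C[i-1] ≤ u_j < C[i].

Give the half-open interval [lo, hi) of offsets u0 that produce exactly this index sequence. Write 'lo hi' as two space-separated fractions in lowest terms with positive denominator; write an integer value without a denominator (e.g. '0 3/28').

C = [8/35, 8/35, 2/7, 18/35, 23/35, 32/35, 1, 1]
j=0 picked index 0: u0 ∈ [0, 8/35)
j=1 picked index 0: u0 ∈ [-1/8, 29/280)
j=2 picked index 2: u0 ∈ [-3/140, 1/28)
j=3 picked index 3: u0 ∈ [-5/56, 39/280)
j=4 picked index 4: u0 ∈ [1/70, 11/70)
j=5 picked index 4: u0 ∈ [-31/280, 9/280)
j=6 picked index 5: u0 ∈ [-13/140, 23/140)
j=7 picked index 5: u0 ∈ [-61/280, 11/280)
intersection: [1/70, 9/280)

1/70 9/280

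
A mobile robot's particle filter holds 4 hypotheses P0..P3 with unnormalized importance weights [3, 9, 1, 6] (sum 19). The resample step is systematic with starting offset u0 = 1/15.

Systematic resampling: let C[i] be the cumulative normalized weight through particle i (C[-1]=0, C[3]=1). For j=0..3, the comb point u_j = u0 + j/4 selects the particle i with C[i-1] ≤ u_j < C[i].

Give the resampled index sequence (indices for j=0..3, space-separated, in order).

C = [3/19, 12/19, 13/19, 1]
j=0: u_0=1/15 ∈ [0, 3/19) → index 0
j=1: u_1=19/60 ∈ [3/19, 12/19) → index 1
j=2: u_2=17/30 ∈ [3/19, 12/19) → index 1
j=3: u_3=49/60 ∈ [13/19, 1) → index 3

0 1 1 3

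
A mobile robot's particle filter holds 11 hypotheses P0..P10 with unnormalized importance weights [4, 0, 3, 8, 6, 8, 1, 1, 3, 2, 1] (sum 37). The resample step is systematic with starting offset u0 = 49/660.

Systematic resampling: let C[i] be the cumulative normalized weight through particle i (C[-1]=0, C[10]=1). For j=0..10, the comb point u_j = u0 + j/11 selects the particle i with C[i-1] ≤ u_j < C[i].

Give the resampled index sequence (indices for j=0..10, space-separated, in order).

C = [4/37, 4/37, 7/37, 15/37, 21/37, 29/37, 30/37, 31/37, 34/37, 36/37, 1]
j=0: u_0=49/660 ∈ [0, 4/37) → index 0
j=1: u_1=109/660 ∈ [4/37, 7/37) → index 2
j=2: u_2=169/660 ∈ [7/37, 15/37) → index 3
j=3: u_3=229/660 ∈ [7/37, 15/37) → index 3
j=4: u_4=289/660 ∈ [15/37, 21/37) → index 4
j=5: u_5=349/660 ∈ [15/37, 21/37) → index 4
j=6: u_6=409/660 ∈ [21/37, 29/37) → index 5
j=7: u_7=469/660 ∈ [21/37, 29/37) → index 5
j=8: u_8=529/660 ∈ [29/37, 30/37) → index 6
j=9: u_9=589/660 ∈ [31/37, 34/37) → index 8
j=10: u_10=59/60 ∈ [36/37, 1) → index 10

0 2 3 3 4 4 5 5 6 8 10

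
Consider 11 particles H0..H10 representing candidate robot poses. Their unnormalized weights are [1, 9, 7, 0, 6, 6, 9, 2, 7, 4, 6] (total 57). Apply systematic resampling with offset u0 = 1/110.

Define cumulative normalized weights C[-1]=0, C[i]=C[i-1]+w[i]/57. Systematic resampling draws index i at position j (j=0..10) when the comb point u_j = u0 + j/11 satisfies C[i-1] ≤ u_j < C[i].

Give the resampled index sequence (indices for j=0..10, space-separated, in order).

C = [1/57, 10/57, 17/57, 17/57, 23/57, 29/57, 2/3, 40/57, 47/57, 17/19, 1]
j=0: u_0=1/110 ∈ [0, 1/57) → index 0
j=1: u_1=1/10 ∈ [1/57, 10/57) → index 1
j=2: u_2=21/110 ∈ [10/57, 17/57) → index 2
j=3: u_3=31/110 ∈ [10/57, 17/57) → index 2
j=4: u_4=41/110 ∈ [17/57, 23/57) → index 4
j=5: u_5=51/110 ∈ [23/57, 29/57) → index 5
j=6: u_6=61/110 ∈ [29/57, 2/3) → index 6
j=7: u_7=71/110 ∈ [29/57, 2/3) → index 6
j=8: u_8=81/110 ∈ [40/57, 47/57) → index 8
j=9: u_9=91/110 ∈ [47/57, 17/19) → index 9
j=10: u_10=101/110 ∈ [17/19, 1) → index 10

0 1 2 2 4 5 6 6 8 9 10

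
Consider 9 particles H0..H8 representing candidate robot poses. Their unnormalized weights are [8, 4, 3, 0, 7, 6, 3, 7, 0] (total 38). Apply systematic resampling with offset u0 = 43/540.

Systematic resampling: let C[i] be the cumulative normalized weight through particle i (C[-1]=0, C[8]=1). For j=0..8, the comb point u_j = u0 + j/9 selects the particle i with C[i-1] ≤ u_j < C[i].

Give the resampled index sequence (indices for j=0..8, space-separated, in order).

0 0 1 4 4 5 6 7 7

C = [4/19, 6/19, 15/38, 15/38, 11/19, 14/19, 31/38, 1, 1]
j=0: u_0=43/540 ∈ [0, 4/19) → index 0
j=1: u_1=103/540 ∈ [0, 4/19) → index 0
j=2: u_2=163/540 ∈ [4/19, 6/19) → index 1
j=3: u_3=223/540 ∈ [15/38, 11/19) → index 4
j=4: u_4=283/540 ∈ [15/38, 11/19) → index 4
j=5: u_5=343/540 ∈ [11/19, 14/19) → index 5
j=6: u_6=403/540 ∈ [14/19, 31/38) → index 6
j=7: u_7=463/540 ∈ [31/38, 1) → index 7
j=8: u_8=523/540 ∈ [31/38, 1) → index 7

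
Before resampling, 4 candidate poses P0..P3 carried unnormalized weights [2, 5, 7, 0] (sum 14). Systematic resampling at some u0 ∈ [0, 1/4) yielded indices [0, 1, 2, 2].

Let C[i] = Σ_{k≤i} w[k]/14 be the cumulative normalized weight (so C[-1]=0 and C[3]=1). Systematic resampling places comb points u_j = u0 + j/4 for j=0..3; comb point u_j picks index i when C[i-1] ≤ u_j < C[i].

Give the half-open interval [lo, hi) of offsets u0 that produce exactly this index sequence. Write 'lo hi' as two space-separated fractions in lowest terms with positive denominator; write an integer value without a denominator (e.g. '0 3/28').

C = [1/7, 1/2, 1, 1]
j=0 picked index 0: u0 ∈ [0, 1/7)
j=1 picked index 1: u0 ∈ [-3/28, 1/4)
j=2 picked index 2: u0 ∈ [0, 1/2)
j=3 picked index 2: u0 ∈ [-1/4, 1/4)
intersection: [0, 1/7)

0 1/7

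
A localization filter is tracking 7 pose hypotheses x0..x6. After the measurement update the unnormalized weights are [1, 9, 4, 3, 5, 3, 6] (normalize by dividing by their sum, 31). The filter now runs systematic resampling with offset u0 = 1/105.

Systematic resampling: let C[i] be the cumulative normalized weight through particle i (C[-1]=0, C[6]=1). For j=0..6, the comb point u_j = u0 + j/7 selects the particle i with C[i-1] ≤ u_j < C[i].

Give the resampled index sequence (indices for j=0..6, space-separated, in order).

0 1 1 2 4 5 6

C = [1/31, 10/31, 14/31, 17/31, 22/31, 25/31, 1]
j=0: u_0=1/105 ∈ [0, 1/31) → index 0
j=1: u_1=16/105 ∈ [1/31, 10/31) → index 1
j=2: u_2=31/105 ∈ [1/31, 10/31) → index 1
j=3: u_3=46/105 ∈ [10/31, 14/31) → index 2
j=4: u_4=61/105 ∈ [17/31, 22/31) → index 4
j=5: u_5=76/105 ∈ [22/31, 25/31) → index 5
j=6: u_6=13/15 ∈ [25/31, 1) → index 6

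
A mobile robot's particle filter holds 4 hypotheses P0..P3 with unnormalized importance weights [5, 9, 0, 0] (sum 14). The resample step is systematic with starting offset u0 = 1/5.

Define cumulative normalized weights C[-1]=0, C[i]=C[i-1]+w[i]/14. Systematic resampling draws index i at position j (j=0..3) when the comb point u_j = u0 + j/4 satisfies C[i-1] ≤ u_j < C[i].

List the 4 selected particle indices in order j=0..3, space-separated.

0 1 1 1

C = [5/14, 1, 1, 1]
j=0: u_0=1/5 ∈ [0, 5/14) → index 0
j=1: u_1=9/20 ∈ [5/14, 1) → index 1
j=2: u_2=7/10 ∈ [5/14, 1) → index 1
j=3: u_3=19/20 ∈ [5/14, 1) → index 1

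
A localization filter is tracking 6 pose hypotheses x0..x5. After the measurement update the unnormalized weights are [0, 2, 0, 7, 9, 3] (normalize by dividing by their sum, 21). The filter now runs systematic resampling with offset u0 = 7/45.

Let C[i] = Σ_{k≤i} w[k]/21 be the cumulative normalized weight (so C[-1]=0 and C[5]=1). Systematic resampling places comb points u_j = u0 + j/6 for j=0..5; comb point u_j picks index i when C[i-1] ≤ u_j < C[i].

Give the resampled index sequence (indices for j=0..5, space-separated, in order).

3 3 4 4 4 5

C = [0, 2/21, 2/21, 3/7, 6/7, 1]
j=0: u_0=7/45 ∈ [2/21, 3/7) → index 3
j=1: u_1=29/90 ∈ [2/21, 3/7) → index 3
j=2: u_2=22/45 ∈ [3/7, 6/7) → index 4
j=3: u_3=59/90 ∈ [3/7, 6/7) → index 4
j=4: u_4=37/45 ∈ [3/7, 6/7) → index 4
j=5: u_5=89/90 ∈ [6/7, 1) → index 5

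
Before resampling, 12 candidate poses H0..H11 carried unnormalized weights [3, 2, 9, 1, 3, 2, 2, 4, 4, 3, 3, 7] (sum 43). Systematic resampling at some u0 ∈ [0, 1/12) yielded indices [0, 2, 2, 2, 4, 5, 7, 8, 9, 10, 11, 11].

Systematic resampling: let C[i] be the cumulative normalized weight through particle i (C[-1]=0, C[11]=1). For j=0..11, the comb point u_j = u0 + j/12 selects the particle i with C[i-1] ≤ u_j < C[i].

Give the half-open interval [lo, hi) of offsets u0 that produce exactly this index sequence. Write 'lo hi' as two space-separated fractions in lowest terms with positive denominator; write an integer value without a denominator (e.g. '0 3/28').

17/516 25/516

C = [3/43, 5/43, 14/43, 15/43, 18/43, 20/43, 22/43, 26/43, 30/43, 33/43, 36/43, 1]
j=0 picked index 0: u0 ∈ [0, 3/43)
j=1 picked index 2: u0 ∈ [17/516, 125/516)
j=2 picked index 2: u0 ∈ [-13/258, 41/258)
j=3 picked index 2: u0 ∈ [-23/172, 13/172)
j=4 picked index 4: u0 ∈ [2/129, 11/129)
j=5 picked index 5: u0 ∈ [1/516, 25/516)
j=6 picked index 7: u0 ∈ [1/86, 9/86)
j=7 picked index 8: u0 ∈ [11/516, 59/516)
j=8 picked index 9: u0 ∈ [4/129, 13/129)
j=9 picked index 10: u0 ∈ [3/172, 15/172)
j=10 picked index 11: u0 ∈ [1/258, 1/6)
j=11 picked index 11: u0 ∈ [-41/516, 1/12)
intersection: [17/516, 25/516)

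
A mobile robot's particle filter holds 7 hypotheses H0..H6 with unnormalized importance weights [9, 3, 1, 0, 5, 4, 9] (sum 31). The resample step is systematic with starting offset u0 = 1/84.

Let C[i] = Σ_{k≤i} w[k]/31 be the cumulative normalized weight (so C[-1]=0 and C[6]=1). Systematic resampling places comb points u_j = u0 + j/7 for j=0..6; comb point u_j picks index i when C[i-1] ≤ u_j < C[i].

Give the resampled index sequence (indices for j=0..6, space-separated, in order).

0 0 1 4 5 6 6

C = [9/31, 12/31, 13/31, 13/31, 18/31, 22/31, 1]
j=0: u_0=1/84 ∈ [0, 9/31) → index 0
j=1: u_1=13/84 ∈ [0, 9/31) → index 0
j=2: u_2=25/84 ∈ [9/31, 12/31) → index 1
j=3: u_3=37/84 ∈ [13/31, 18/31) → index 4
j=4: u_4=7/12 ∈ [18/31, 22/31) → index 5
j=5: u_5=61/84 ∈ [22/31, 1) → index 6
j=6: u_6=73/84 ∈ [22/31, 1) → index 6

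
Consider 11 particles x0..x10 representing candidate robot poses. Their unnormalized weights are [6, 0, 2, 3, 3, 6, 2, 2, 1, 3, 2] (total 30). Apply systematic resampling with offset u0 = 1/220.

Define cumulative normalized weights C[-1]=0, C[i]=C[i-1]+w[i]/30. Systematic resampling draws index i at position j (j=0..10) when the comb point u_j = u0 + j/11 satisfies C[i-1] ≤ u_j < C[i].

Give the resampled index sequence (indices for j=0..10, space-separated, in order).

C = [1/5, 1/5, 4/15, 11/30, 7/15, 2/3, 11/15, 4/5, 5/6, 14/15, 1]
j=0: u_0=1/220 ∈ [0, 1/5) → index 0
j=1: u_1=21/220 ∈ [0, 1/5) → index 0
j=2: u_2=41/220 ∈ [0, 1/5) → index 0
j=3: u_3=61/220 ∈ [4/15, 11/30) → index 3
j=4: u_4=81/220 ∈ [11/30, 7/15) → index 4
j=5: u_5=101/220 ∈ [11/30, 7/15) → index 4
j=6: u_6=11/20 ∈ [7/15, 2/3) → index 5
j=7: u_7=141/220 ∈ [7/15, 2/3) → index 5
j=8: u_8=161/220 ∈ [2/3, 11/15) → index 6
j=9: u_9=181/220 ∈ [4/5, 5/6) → index 8
j=10: u_10=201/220 ∈ [5/6, 14/15) → index 9

0 0 0 3 4 4 5 5 6 8 9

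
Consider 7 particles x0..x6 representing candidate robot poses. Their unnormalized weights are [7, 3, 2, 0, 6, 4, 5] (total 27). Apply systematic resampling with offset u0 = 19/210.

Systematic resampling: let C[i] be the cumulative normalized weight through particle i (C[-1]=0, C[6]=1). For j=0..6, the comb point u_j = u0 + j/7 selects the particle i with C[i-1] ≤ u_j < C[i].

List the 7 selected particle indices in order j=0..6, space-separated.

0 0 2 4 4 5 6

C = [7/27, 10/27, 4/9, 4/9, 2/3, 22/27, 1]
j=0: u_0=19/210 ∈ [0, 7/27) → index 0
j=1: u_1=7/30 ∈ [0, 7/27) → index 0
j=2: u_2=79/210 ∈ [10/27, 4/9) → index 2
j=3: u_3=109/210 ∈ [4/9, 2/3) → index 4
j=4: u_4=139/210 ∈ [4/9, 2/3) → index 4
j=5: u_5=169/210 ∈ [2/3, 22/27) → index 5
j=6: u_6=199/210 ∈ [22/27, 1) → index 6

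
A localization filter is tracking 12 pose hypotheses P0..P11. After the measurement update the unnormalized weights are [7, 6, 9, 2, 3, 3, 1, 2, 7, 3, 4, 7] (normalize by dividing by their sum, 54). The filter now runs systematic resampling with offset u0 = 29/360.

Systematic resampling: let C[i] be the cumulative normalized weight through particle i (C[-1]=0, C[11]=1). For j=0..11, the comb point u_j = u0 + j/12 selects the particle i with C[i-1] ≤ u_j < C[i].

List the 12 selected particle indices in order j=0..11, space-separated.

C = [7/54, 13/54, 11/27, 4/9, 1/2, 5/9, 31/54, 11/18, 20/27, 43/54, 47/54, 1]
j=0: u_0=29/360 ∈ [0, 7/54) → index 0
j=1: u_1=59/360 ∈ [7/54, 13/54) → index 1
j=2: u_2=89/360 ∈ [13/54, 11/27) → index 2
j=3: u_3=119/360 ∈ [13/54, 11/27) → index 2
j=4: u_4=149/360 ∈ [11/27, 4/9) → index 3
j=5: u_5=179/360 ∈ [4/9, 1/2) → index 4
j=6: u_6=209/360 ∈ [31/54, 11/18) → index 7
j=7: u_7=239/360 ∈ [11/18, 20/27) → index 8
j=8: u_8=269/360 ∈ [20/27, 43/54) → index 9
j=9: u_9=299/360 ∈ [43/54, 47/54) → index 10
j=10: u_10=329/360 ∈ [47/54, 1) → index 11
j=11: u_11=359/360 ∈ [47/54, 1) → index 11

0 1 2 2 3 4 7 8 9 10 11 11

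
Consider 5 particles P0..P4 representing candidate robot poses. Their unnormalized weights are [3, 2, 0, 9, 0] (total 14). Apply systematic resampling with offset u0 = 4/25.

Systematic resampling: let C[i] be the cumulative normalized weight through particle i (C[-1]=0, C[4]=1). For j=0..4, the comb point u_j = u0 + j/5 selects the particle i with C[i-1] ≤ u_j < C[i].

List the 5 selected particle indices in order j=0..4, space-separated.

C = [3/14, 5/14, 5/14, 1, 1]
j=0: u_0=4/25 ∈ [0, 3/14) → index 0
j=1: u_1=9/25 ∈ [5/14, 1) → index 3
j=2: u_2=14/25 ∈ [5/14, 1) → index 3
j=3: u_3=19/25 ∈ [5/14, 1) → index 3
j=4: u_4=24/25 ∈ [5/14, 1) → index 3

0 3 3 3 3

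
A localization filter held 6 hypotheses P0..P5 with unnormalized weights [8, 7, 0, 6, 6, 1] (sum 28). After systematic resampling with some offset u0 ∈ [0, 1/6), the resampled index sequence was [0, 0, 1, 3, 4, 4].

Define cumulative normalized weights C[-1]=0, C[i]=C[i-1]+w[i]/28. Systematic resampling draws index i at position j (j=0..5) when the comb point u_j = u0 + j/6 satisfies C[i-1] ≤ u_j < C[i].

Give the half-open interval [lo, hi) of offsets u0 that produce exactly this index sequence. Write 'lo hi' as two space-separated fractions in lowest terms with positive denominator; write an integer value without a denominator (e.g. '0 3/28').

1/12 5/42

C = [2/7, 15/28, 15/28, 3/4, 27/28, 1]
j=0 picked index 0: u0 ∈ [0, 2/7)
j=1 picked index 0: u0 ∈ [-1/6, 5/42)
j=2 picked index 1: u0 ∈ [-1/21, 17/84)
j=3 picked index 3: u0 ∈ [1/28, 1/4)
j=4 picked index 4: u0 ∈ [1/12, 25/84)
j=5 picked index 4: u0 ∈ [-1/12, 11/84)
intersection: [1/12, 5/42)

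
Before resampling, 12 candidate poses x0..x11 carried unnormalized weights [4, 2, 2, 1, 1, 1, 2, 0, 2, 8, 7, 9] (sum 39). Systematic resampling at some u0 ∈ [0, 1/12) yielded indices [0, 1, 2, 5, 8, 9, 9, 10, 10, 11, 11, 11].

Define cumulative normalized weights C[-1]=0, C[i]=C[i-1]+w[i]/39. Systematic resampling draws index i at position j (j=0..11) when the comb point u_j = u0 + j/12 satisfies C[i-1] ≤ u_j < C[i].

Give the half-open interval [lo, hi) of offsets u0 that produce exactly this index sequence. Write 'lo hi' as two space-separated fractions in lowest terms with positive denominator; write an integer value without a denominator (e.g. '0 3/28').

1/52 5/156

C = [4/39, 2/13, 8/39, 3/13, 10/39, 11/39, 1/3, 1/3, 5/13, 23/39, 10/13, 1]
j=0 picked index 0: u0 ∈ [0, 4/39)
j=1 picked index 1: u0 ∈ [1/52, 11/156)
j=2 picked index 2: u0 ∈ [-1/78, 1/26)
j=3 picked index 5: u0 ∈ [1/156, 5/156)
j=4 picked index 8: u0 ∈ [0, 2/39)
j=5 picked index 9: u0 ∈ [-5/156, 9/52)
j=6 picked index 9: u0 ∈ [-3/26, 7/78)
j=7 picked index 10: u0 ∈ [1/156, 29/156)
j=8 picked index 10: u0 ∈ [-1/13, 4/39)
j=9 picked index 11: u0 ∈ [1/52, 1/4)
j=10 picked index 11: u0 ∈ [-5/78, 1/6)
j=11 picked index 11: u0 ∈ [-23/156, 1/12)
intersection: [1/52, 5/156)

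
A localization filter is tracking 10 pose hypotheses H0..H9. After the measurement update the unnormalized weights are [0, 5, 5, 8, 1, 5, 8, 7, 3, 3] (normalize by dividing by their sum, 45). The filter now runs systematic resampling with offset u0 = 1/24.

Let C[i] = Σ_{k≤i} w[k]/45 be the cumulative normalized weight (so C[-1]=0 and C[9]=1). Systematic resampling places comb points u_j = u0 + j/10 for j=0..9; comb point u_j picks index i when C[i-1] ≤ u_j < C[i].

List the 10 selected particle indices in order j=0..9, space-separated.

1 2 3 3 5 6 6 7 7 9

C = [0, 1/9, 2/9, 2/5, 19/45, 8/15, 32/45, 13/15, 14/15, 1]
j=0: u_0=1/24 ∈ [0, 1/9) → index 1
j=1: u_1=17/120 ∈ [1/9, 2/9) → index 2
j=2: u_2=29/120 ∈ [2/9, 2/5) → index 3
j=3: u_3=41/120 ∈ [2/9, 2/5) → index 3
j=4: u_4=53/120 ∈ [19/45, 8/15) → index 5
j=5: u_5=13/24 ∈ [8/15, 32/45) → index 6
j=6: u_6=77/120 ∈ [8/15, 32/45) → index 6
j=7: u_7=89/120 ∈ [32/45, 13/15) → index 7
j=8: u_8=101/120 ∈ [32/45, 13/15) → index 7
j=9: u_9=113/120 ∈ [14/15, 1) → index 9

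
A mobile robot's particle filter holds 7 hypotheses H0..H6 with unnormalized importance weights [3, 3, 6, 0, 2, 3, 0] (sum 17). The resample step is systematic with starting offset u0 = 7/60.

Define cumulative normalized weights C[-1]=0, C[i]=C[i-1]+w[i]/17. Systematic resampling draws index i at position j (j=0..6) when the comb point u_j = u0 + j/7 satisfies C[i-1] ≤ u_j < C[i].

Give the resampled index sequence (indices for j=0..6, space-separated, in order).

0 1 2 2 2 5 5

C = [3/17, 6/17, 12/17, 12/17, 14/17, 1, 1]
j=0: u_0=7/60 ∈ [0, 3/17) → index 0
j=1: u_1=109/420 ∈ [3/17, 6/17) → index 1
j=2: u_2=169/420 ∈ [6/17, 12/17) → index 2
j=3: u_3=229/420 ∈ [6/17, 12/17) → index 2
j=4: u_4=289/420 ∈ [6/17, 12/17) → index 2
j=5: u_5=349/420 ∈ [14/17, 1) → index 5
j=6: u_6=409/420 ∈ [14/17, 1) → index 5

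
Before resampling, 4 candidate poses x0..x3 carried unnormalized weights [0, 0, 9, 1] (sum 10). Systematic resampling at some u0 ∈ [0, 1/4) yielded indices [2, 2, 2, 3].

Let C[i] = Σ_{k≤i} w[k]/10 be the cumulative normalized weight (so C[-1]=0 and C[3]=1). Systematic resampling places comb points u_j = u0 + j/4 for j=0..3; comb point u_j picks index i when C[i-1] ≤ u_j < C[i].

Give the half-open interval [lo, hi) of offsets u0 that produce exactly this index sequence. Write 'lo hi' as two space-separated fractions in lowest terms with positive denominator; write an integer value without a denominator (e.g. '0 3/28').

C = [0, 0, 9/10, 1]
j=0 picked index 2: u0 ∈ [0, 9/10)
j=1 picked index 2: u0 ∈ [-1/4, 13/20)
j=2 picked index 2: u0 ∈ [-1/2, 2/5)
j=3 picked index 3: u0 ∈ [3/20, 1/4)
intersection: [3/20, 1/4)

3/20 1/4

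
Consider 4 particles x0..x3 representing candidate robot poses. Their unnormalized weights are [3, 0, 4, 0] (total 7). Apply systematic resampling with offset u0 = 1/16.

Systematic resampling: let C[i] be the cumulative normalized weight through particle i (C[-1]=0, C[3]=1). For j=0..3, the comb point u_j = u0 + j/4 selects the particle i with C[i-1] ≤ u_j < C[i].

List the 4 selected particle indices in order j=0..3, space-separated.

0 0 2 2

C = [3/7, 3/7, 1, 1]
j=0: u_0=1/16 ∈ [0, 3/7) → index 0
j=1: u_1=5/16 ∈ [0, 3/7) → index 0
j=2: u_2=9/16 ∈ [3/7, 1) → index 2
j=3: u_3=13/16 ∈ [3/7, 1) → index 2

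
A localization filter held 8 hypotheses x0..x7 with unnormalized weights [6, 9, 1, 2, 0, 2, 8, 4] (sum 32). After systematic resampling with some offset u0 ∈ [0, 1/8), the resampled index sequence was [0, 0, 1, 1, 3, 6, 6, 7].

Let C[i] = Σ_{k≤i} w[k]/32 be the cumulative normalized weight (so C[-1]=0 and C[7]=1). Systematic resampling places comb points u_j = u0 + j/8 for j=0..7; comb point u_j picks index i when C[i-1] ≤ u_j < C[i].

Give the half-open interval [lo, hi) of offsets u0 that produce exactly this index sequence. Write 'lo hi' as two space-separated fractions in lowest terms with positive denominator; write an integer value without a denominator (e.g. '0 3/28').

C = [3/16, 15/32, 1/2, 9/16, 9/16, 5/8, 7/8, 1]
j=0 picked index 0: u0 ∈ [0, 3/16)
j=1 picked index 0: u0 ∈ [-1/8, 1/16)
j=2 picked index 1: u0 ∈ [-1/16, 7/32)
j=3 picked index 1: u0 ∈ [-3/16, 3/32)
j=4 picked index 3: u0 ∈ [0, 1/16)
j=5 picked index 6: u0 ∈ [0, 1/4)
j=6 picked index 6: u0 ∈ [-1/8, 1/8)
j=7 picked index 7: u0 ∈ [0, 1/8)
intersection: [0, 1/16)

0 1/16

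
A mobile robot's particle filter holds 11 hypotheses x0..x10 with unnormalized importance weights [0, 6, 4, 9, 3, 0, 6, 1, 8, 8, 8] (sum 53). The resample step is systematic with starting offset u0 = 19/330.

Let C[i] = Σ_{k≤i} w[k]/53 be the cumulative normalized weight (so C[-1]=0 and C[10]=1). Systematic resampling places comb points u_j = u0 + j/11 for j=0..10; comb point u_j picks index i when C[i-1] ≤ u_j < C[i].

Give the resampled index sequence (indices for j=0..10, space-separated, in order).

1 2 3 3 6 6 8 8 9 10 10

C = [0, 6/53, 10/53, 19/53, 22/53, 22/53, 28/53, 29/53, 37/53, 45/53, 1]
j=0: u_0=19/330 ∈ [0, 6/53) → index 1
j=1: u_1=49/330 ∈ [6/53, 10/53) → index 2
j=2: u_2=79/330 ∈ [10/53, 19/53) → index 3
j=3: u_3=109/330 ∈ [10/53, 19/53) → index 3
j=4: u_4=139/330 ∈ [22/53, 28/53) → index 6
j=5: u_5=169/330 ∈ [22/53, 28/53) → index 6
j=6: u_6=199/330 ∈ [29/53, 37/53) → index 8
j=7: u_7=229/330 ∈ [29/53, 37/53) → index 8
j=8: u_8=259/330 ∈ [37/53, 45/53) → index 9
j=9: u_9=289/330 ∈ [45/53, 1) → index 10
j=10: u_10=29/30 ∈ [45/53, 1) → index 10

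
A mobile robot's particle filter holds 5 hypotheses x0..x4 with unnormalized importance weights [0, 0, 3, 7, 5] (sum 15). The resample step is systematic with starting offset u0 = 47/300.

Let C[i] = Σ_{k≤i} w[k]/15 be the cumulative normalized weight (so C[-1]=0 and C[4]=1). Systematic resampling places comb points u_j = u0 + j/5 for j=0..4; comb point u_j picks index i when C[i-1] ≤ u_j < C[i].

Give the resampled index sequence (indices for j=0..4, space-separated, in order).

2 3 3 4 4

C = [0, 0, 1/5, 2/3, 1]
j=0: u_0=47/300 ∈ [0, 1/5) → index 2
j=1: u_1=107/300 ∈ [1/5, 2/3) → index 3
j=2: u_2=167/300 ∈ [1/5, 2/3) → index 3
j=3: u_3=227/300 ∈ [2/3, 1) → index 4
j=4: u_4=287/300 ∈ [2/3, 1) → index 4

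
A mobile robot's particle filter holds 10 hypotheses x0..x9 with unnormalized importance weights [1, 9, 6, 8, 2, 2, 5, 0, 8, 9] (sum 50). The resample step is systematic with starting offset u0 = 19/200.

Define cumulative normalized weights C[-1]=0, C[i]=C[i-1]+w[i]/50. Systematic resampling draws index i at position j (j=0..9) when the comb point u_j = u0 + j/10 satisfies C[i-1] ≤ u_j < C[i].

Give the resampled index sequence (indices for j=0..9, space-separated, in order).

1 1 2 3 4 6 8 8 9 9

C = [1/50, 1/5, 8/25, 12/25, 13/25, 14/25, 33/50, 33/50, 41/50, 1]
j=0: u_0=19/200 ∈ [1/50, 1/5) → index 1
j=1: u_1=39/200 ∈ [1/50, 1/5) → index 1
j=2: u_2=59/200 ∈ [1/5, 8/25) → index 2
j=3: u_3=79/200 ∈ [8/25, 12/25) → index 3
j=4: u_4=99/200 ∈ [12/25, 13/25) → index 4
j=5: u_5=119/200 ∈ [14/25, 33/50) → index 6
j=6: u_6=139/200 ∈ [33/50, 41/50) → index 8
j=7: u_7=159/200 ∈ [33/50, 41/50) → index 8
j=8: u_8=179/200 ∈ [41/50, 1) → index 9
j=9: u_9=199/200 ∈ [41/50, 1) → index 9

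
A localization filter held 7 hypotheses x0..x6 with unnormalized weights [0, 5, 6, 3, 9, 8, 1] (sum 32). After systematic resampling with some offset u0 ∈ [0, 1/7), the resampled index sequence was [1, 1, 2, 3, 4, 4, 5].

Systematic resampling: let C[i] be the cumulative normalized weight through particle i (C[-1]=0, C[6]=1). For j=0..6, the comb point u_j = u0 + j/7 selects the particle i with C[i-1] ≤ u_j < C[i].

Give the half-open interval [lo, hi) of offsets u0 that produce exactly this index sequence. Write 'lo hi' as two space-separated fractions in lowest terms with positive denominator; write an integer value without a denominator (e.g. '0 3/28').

C = [0, 5/32, 11/32, 7/16, 23/32, 31/32, 1]
j=0 picked index 1: u0 ∈ [0, 5/32)
j=1 picked index 1: u0 ∈ [-1/7, 3/224)
j=2 picked index 2: u0 ∈ [-29/224, 13/224)
j=3 picked index 3: u0 ∈ [-19/224, 1/112)
j=4 picked index 4: u0 ∈ [-15/112, 33/224)
j=5 picked index 4: u0 ∈ [-31/112, 1/224)
j=6 picked index 5: u0 ∈ [-31/224, 25/224)
intersection: [0, 1/224)

0 1/224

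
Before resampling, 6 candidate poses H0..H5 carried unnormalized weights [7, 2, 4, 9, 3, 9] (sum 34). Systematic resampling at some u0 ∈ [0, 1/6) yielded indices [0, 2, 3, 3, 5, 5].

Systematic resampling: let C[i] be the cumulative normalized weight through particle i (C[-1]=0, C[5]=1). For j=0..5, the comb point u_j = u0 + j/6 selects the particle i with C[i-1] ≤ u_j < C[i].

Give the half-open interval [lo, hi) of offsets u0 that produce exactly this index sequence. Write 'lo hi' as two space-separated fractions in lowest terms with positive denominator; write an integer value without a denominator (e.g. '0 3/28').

C = [7/34, 9/34, 13/34, 11/17, 25/34, 1]
j=0 picked index 0: u0 ∈ [0, 7/34)
j=1 picked index 2: u0 ∈ [5/51, 11/51)
j=2 picked index 3: u0 ∈ [5/102, 16/51)
j=3 picked index 3: u0 ∈ [-2/17, 5/34)
j=4 picked index 5: u0 ∈ [7/102, 1/3)
j=5 picked index 5: u0 ∈ [-5/51, 1/6)
intersection: [5/51, 5/34)

5/51 5/34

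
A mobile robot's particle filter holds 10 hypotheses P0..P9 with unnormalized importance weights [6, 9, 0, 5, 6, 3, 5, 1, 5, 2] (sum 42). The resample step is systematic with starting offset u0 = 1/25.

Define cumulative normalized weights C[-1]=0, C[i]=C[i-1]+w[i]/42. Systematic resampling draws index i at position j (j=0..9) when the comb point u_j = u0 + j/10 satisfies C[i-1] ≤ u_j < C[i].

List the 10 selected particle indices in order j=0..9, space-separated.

0 0 1 1 3 4 5 6 8 8

C = [1/7, 5/14, 5/14, 10/21, 13/21, 29/42, 17/21, 5/6, 20/21, 1]
j=0: u_0=1/25 ∈ [0, 1/7) → index 0
j=1: u_1=7/50 ∈ [0, 1/7) → index 0
j=2: u_2=6/25 ∈ [1/7, 5/14) → index 1
j=3: u_3=17/50 ∈ [1/7, 5/14) → index 1
j=4: u_4=11/25 ∈ [5/14, 10/21) → index 3
j=5: u_5=27/50 ∈ [10/21, 13/21) → index 4
j=6: u_6=16/25 ∈ [13/21, 29/42) → index 5
j=7: u_7=37/50 ∈ [29/42, 17/21) → index 6
j=8: u_8=21/25 ∈ [5/6, 20/21) → index 8
j=9: u_9=47/50 ∈ [5/6, 20/21) → index 8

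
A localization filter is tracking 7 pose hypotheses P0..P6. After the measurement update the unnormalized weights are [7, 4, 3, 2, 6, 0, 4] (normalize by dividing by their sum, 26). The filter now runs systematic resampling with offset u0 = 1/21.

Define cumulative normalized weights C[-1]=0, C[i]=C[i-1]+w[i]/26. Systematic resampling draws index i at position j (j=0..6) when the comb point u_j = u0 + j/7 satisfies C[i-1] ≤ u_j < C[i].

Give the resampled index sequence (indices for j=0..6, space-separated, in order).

0 0 1 2 4 4 6

C = [7/26, 11/26, 7/13, 8/13, 11/13, 11/13, 1]
j=0: u_0=1/21 ∈ [0, 7/26) → index 0
j=1: u_1=4/21 ∈ [0, 7/26) → index 0
j=2: u_2=1/3 ∈ [7/26, 11/26) → index 1
j=3: u_3=10/21 ∈ [11/26, 7/13) → index 2
j=4: u_4=13/21 ∈ [8/13, 11/13) → index 4
j=5: u_5=16/21 ∈ [8/13, 11/13) → index 4
j=6: u_6=19/21 ∈ [11/13, 1) → index 6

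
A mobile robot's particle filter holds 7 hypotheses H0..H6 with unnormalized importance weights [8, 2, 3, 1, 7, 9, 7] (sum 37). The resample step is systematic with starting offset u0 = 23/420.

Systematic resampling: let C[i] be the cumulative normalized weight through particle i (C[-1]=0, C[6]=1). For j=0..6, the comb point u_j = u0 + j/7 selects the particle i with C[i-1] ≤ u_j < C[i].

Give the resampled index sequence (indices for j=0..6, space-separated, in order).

0 0 2 4 5 5 6

C = [8/37, 10/37, 13/37, 14/37, 21/37, 30/37, 1]
j=0: u_0=23/420 ∈ [0, 8/37) → index 0
j=1: u_1=83/420 ∈ [0, 8/37) → index 0
j=2: u_2=143/420 ∈ [10/37, 13/37) → index 2
j=3: u_3=29/60 ∈ [14/37, 21/37) → index 4
j=4: u_4=263/420 ∈ [21/37, 30/37) → index 5
j=5: u_5=323/420 ∈ [21/37, 30/37) → index 5
j=6: u_6=383/420 ∈ [30/37, 1) → index 6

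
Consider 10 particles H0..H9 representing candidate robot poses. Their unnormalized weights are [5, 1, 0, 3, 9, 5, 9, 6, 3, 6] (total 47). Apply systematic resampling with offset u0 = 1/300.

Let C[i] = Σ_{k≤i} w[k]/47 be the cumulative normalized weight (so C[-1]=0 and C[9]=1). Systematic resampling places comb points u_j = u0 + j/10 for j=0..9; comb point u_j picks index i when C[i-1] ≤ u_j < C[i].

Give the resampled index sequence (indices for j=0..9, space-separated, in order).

0 0 4 4 5 6 6 7 7 9

C = [5/47, 6/47, 6/47, 9/47, 18/47, 23/47, 32/47, 38/47, 41/47, 1]
j=0: u_0=1/300 ∈ [0, 5/47) → index 0
j=1: u_1=31/300 ∈ [0, 5/47) → index 0
j=2: u_2=61/300 ∈ [9/47, 18/47) → index 4
j=3: u_3=91/300 ∈ [9/47, 18/47) → index 4
j=4: u_4=121/300 ∈ [18/47, 23/47) → index 5
j=5: u_5=151/300 ∈ [23/47, 32/47) → index 6
j=6: u_6=181/300 ∈ [23/47, 32/47) → index 6
j=7: u_7=211/300 ∈ [32/47, 38/47) → index 7
j=8: u_8=241/300 ∈ [32/47, 38/47) → index 7
j=9: u_9=271/300 ∈ [41/47, 1) → index 9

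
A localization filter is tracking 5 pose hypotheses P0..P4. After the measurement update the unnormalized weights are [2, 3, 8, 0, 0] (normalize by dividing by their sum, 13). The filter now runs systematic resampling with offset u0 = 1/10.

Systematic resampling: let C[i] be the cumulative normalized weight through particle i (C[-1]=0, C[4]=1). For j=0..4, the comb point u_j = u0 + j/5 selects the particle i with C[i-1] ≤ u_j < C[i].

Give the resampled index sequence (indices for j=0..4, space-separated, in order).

C = [2/13, 5/13, 1, 1, 1]
j=0: u_0=1/10 ∈ [0, 2/13) → index 0
j=1: u_1=3/10 ∈ [2/13, 5/13) → index 1
j=2: u_2=1/2 ∈ [5/13, 1) → index 2
j=3: u_3=7/10 ∈ [5/13, 1) → index 2
j=4: u_4=9/10 ∈ [5/13, 1) → index 2

0 1 2 2 2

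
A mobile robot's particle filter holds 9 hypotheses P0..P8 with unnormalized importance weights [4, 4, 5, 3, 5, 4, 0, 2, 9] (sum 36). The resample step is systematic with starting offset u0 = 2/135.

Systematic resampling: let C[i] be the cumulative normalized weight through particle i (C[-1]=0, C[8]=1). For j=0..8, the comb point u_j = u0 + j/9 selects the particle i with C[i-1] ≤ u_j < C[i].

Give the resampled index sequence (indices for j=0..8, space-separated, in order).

0 1 2 2 4 4 5 8 8

C = [1/9, 2/9, 13/36, 4/9, 7/12, 25/36, 25/36, 3/4, 1]
j=0: u_0=2/135 ∈ [0, 1/9) → index 0
j=1: u_1=17/135 ∈ [1/9, 2/9) → index 1
j=2: u_2=32/135 ∈ [2/9, 13/36) → index 2
j=3: u_3=47/135 ∈ [2/9, 13/36) → index 2
j=4: u_4=62/135 ∈ [4/9, 7/12) → index 4
j=5: u_5=77/135 ∈ [4/9, 7/12) → index 4
j=6: u_6=92/135 ∈ [7/12, 25/36) → index 5
j=7: u_7=107/135 ∈ [3/4, 1) → index 8
j=8: u_8=122/135 ∈ [3/4, 1) → index 8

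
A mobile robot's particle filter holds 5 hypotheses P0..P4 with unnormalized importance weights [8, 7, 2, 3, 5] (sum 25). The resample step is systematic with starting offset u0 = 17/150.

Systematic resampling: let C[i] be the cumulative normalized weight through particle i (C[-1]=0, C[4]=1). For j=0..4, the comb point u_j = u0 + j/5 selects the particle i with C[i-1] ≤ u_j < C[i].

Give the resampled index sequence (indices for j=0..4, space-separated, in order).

C = [8/25, 3/5, 17/25, 4/5, 1]
j=0: u_0=17/150 ∈ [0, 8/25) → index 0
j=1: u_1=47/150 ∈ [0, 8/25) → index 0
j=2: u_2=77/150 ∈ [8/25, 3/5) → index 1
j=3: u_3=107/150 ∈ [17/25, 4/5) → index 3
j=4: u_4=137/150 ∈ [4/5, 1) → index 4

0 0 1 3 4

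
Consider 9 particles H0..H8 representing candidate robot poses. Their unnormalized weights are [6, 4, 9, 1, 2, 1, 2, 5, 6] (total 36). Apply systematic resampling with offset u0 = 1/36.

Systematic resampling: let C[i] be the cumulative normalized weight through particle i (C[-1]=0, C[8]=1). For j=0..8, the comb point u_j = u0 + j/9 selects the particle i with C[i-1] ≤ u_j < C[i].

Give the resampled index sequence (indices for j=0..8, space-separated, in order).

0 0 1 2 2 4 7 7 8

C = [1/6, 5/18, 19/36, 5/9, 11/18, 23/36, 25/36, 5/6, 1]
j=0: u_0=1/36 ∈ [0, 1/6) → index 0
j=1: u_1=5/36 ∈ [0, 1/6) → index 0
j=2: u_2=1/4 ∈ [1/6, 5/18) → index 1
j=3: u_3=13/36 ∈ [5/18, 19/36) → index 2
j=4: u_4=17/36 ∈ [5/18, 19/36) → index 2
j=5: u_5=7/12 ∈ [5/9, 11/18) → index 4
j=6: u_6=25/36 ∈ [25/36, 5/6) → index 7
j=7: u_7=29/36 ∈ [25/36, 5/6) → index 7
j=8: u_8=11/12 ∈ [5/6, 1) → index 8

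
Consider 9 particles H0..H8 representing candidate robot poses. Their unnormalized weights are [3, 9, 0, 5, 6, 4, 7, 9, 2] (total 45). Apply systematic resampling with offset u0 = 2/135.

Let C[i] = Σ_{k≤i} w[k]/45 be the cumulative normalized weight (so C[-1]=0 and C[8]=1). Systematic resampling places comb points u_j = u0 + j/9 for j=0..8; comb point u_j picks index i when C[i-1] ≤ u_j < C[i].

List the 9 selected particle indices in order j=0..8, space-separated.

C = [1/15, 4/15, 4/15, 17/45, 23/45, 3/5, 34/45, 43/45, 1]
j=0: u_0=2/135 ∈ [0, 1/15) → index 0
j=1: u_1=17/135 ∈ [1/15, 4/15) → index 1
j=2: u_2=32/135 ∈ [1/15, 4/15) → index 1
j=3: u_3=47/135 ∈ [4/15, 17/45) → index 3
j=4: u_4=62/135 ∈ [17/45, 23/45) → index 4
j=5: u_5=77/135 ∈ [23/45, 3/5) → index 5
j=6: u_6=92/135 ∈ [3/5, 34/45) → index 6
j=7: u_7=107/135 ∈ [34/45, 43/45) → index 7
j=8: u_8=122/135 ∈ [34/45, 43/45) → index 7

0 1 1 3 4 5 6 7 7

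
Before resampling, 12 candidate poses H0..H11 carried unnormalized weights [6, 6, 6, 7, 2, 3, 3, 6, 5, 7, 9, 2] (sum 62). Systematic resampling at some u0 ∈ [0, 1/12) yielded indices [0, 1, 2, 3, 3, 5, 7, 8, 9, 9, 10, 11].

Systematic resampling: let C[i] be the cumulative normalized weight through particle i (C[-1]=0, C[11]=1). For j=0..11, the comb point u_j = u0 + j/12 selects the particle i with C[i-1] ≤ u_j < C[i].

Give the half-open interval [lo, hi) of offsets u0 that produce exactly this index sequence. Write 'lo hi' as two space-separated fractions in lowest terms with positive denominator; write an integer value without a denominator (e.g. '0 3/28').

19/372 25/372

C = [3/31, 6/31, 9/31, 25/62, 27/62, 15/31, 33/62, 39/62, 22/31, 51/62, 30/31, 1]
j=0 picked index 0: u0 ∈ [0, 3/31)
j=1 picked index 1: u0 ∈ [5/372, 41/372)
j=2 picked index 2: u0 ∈ [5/186, 23/186)
j=3 picked index 3: u0 ∈ [5/124, 19/124)
j=4 picked index 3: u0 ∈ [-4/93, 13/186)
j=5 picked index 5: u0 ∈ [7/372, 25/372)
j=6 picked index 7: u0 ∈ [1/31, 4/31)
j=7 picked index 8: u0 ∈ [17/372, 47/372)
j=8 picked index 9: u0 ∈ [4/93, 29/186)
j=9 picked index 9: u0 ∈ [-5/124, 9/124)
j=10 picked index 10: u0 ∈ [-1/93, 25/186)
j=11 picked index 11: u0 ∈ [19/372, 1/12)
intersection: [19/372, 25/372)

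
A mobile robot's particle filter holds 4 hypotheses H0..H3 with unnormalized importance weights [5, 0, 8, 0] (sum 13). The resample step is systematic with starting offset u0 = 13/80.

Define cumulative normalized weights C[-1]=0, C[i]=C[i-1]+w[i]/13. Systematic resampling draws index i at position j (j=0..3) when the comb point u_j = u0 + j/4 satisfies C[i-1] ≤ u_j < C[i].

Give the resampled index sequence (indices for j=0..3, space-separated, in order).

0 2 2 2

C = [5/13, 5/13, 1, 1]
j=0: u_0=13/80 ∈ [0, 5/13) → index 0
j=1: u_1=33/80 ∈ [5/13, 1) → index 2
j=2: u_2=53/80 ∈ [5/13, 1) → index 2
j=3: u_3=73/80 ∈ [5/13, 1) → index 2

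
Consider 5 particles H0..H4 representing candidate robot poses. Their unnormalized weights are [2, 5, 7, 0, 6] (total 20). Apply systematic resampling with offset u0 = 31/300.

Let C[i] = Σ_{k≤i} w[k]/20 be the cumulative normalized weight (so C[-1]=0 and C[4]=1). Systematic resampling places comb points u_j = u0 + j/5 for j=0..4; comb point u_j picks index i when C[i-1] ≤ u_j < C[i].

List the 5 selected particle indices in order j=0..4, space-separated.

1 1 2 4 4

C = [1/10, 7/20, 7/10, 7/10, 1]
j=0: u_0=31/300 ∈ [1/10, 7/20) → index 1
j=1: u_1=91/300 ∈ [1/10, 7/20) → index 1
j=2: u_2=151/300 ∈ [7/20, 7/10) → index 2
j=3: u_3=211/300 ∈ [7/10, 1) → index 4
j=4: u_4=271/300 ∈ [7/10, 1) → index 4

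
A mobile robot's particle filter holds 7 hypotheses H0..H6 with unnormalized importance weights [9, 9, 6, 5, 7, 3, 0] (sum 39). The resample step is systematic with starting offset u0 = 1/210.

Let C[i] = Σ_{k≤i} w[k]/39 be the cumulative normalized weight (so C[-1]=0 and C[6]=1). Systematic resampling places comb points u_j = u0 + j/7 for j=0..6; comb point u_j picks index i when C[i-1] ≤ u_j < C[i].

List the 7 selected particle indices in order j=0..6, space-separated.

0 0 1 1 2 3 4

C = [3/13, 6/13, 8/13, 29/39, 12/13, 1, 1]
j=0: u_0=1/210 ∈ [0, 3/13) → index 0
j=1: u_1=31/210 ∈ [0, 3/13) → index 0
j=2: u_2=61/210 ∈ [3/13, 6/13) → index 1
j=3: u_3=13/30 ∈ [3/13, 6/13) → index 1
j=4: u_4=121/210 ∈ [6/13, 8/13) → index 2
j=5: u_5=151/210 ∈ [8/13, 29/39) → index 3
j=6: u_6=181/210 ∈ [29/39, 12/13) → index 4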